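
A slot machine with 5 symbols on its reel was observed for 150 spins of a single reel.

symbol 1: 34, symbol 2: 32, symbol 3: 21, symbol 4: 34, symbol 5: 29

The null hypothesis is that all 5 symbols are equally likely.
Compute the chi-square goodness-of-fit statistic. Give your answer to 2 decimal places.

3.93

Under H₀ each category has probability 1/5, so each expected count is 150/5 = 30.
χ² = (34−30)²/30 + (32−30)²/30 + (21−30)²/30 + (34−30)²/30 + (29−30)²/30
   = 0.533 + 0.133 + 2.700 + 0.533 + 0.033
Sum = 3.93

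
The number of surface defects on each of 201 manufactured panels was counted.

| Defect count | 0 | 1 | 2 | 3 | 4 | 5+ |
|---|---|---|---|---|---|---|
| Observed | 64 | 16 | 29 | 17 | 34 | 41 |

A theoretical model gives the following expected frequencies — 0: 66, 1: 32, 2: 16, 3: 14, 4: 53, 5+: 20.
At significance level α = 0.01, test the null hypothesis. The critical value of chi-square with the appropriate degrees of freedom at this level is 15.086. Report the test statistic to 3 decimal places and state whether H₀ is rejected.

48.127; reject

cat         O        E   (O−E)²/E
0          64       66     0.0606
1          16       32     8.0000
2          29       16    10.5625
3          17       14     0.6429
4          34       53     6.8113
5+         41       20    22.0500
Sum = 48.127
df = 5. Since 48.127 > 15.086, we reject H₀.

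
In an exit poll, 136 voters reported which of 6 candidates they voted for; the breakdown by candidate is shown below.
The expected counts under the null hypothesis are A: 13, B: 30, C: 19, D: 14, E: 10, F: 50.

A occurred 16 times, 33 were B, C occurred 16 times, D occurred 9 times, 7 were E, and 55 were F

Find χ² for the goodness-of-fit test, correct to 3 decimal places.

A: (16 − 13)²/13 = 9/13 = 0.6923
B: (33 − 30)²/30 = 9/30 = 0.3000
C: (16 − 19)²/19 = 9/19 = 0.4737
D: (9 − 14)²/14 = 25/14 = 1.7857
E: (7 − 10)²/10 = 9/10 = 0.9000
F: (55 − 50)²/50 = 25/50 = 0.5000
Sum = 4.652

4.652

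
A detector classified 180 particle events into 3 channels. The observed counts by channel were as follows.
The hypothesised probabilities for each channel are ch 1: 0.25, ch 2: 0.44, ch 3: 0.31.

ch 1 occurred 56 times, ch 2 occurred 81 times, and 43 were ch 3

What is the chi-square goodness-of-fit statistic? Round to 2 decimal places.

5.67

Expected counts E_i = n·p_i: 180×0.25 = 45, 180×0.44 = 79.2, 180×0.31 = 55.8.
χ² = (56−45)²/45 + (81−79.2)²/79.2 + (43−55.8)²/55.8
   = 2.689 + 0.041 + 2.936
Sum = 5.67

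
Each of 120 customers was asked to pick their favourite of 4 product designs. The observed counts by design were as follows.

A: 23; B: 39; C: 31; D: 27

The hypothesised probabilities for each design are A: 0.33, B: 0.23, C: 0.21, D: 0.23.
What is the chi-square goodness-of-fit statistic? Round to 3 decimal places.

Expected counts E_i = n·p_i: 120×0.33 = 39.6, 120×0.23 = 27.6, 120×0.21 = 25.2, 120×0.23 = 27.6.
A: (23 − 39.6)²/39.6 = 275.56/39.6 = 6.9586
B: (39 − 27.6)²/27.6 = 129.96/27.6 = 4.7087
C: (31 − 25.2)²/25.2 = 33.64/25.2 = 1.3349
D: (27 − 27.6)²/27.6 = 0.36/27.6 = 0.0130
Sum = 13.015

13.015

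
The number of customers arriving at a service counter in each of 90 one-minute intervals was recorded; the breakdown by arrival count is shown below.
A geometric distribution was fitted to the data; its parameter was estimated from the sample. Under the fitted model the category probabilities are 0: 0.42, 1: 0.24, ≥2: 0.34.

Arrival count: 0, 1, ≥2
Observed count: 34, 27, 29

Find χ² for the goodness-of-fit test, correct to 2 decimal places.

1.82

Expected counts E_i = n·p_i: 90×0.42 = 37.8, 90×0.24 = 21.6, 90×0.34 = 30.6.
χ² = (34−37.8)²/37.8 + (27−21.6)²/21.6 + (29−30.6)²/30.6
   = 0.382 + 1.350 + 0.084
Sum = 1.82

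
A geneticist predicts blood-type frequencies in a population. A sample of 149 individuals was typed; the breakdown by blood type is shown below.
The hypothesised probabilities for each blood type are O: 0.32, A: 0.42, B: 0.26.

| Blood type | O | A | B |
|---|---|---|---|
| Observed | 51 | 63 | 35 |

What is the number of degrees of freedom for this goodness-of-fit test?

There are k = 3 categories and no parameters were estimated from the data, so df = 3 − 1 = 2.

2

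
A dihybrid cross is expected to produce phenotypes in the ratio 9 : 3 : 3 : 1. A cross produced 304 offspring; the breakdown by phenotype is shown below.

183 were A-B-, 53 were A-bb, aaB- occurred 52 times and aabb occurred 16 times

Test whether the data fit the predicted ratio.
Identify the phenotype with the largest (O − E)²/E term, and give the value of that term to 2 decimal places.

Ratio total = 16. Expected counts: 304×9/16 = 171, 304×3/16 = 57, 304×3/16 = 57, 304×1/16 = 19.
A-B-: (183 − 171)²/171 = 144/171 = 0.842
A-bb: (53 − 57)²/57 = 16/57 = 0.281
aaB-: (52 − 57)²/57 = 25/57 = 0.439
aabb: (16 − 19)²/19 = 9/19 = 0.474
The largest term is for A-B-: 0.84.

A-B-, 0.84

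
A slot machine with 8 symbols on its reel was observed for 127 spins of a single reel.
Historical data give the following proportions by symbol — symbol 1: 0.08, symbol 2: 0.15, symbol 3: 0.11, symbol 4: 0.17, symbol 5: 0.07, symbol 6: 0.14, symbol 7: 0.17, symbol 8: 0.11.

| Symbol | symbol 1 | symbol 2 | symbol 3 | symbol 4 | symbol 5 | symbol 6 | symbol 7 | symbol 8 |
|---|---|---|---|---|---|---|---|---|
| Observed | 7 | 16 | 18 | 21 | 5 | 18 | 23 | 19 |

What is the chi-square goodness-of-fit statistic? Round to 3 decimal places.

6.258

Expected counts E_i = n·p_i: 127×0.08 = 10.16, 127×0.15 = 19.05, 127×0.11 = 13.97, 127×0.17 = 21.59, 127×0.07 = 8.89, 127×0.14 = 17.78, 127×0.17 = 21.59, 127×0.11 = 13.97.
symbol 1: (7 − 10.16)²/10.16 = 9.9856/10.16 = 0.9828
symbol 2: (16 − 19.05)²/19.05 = 9.3025/19.05 = 0.4883
symbol 3: (18 − 13.97)²/13.97 = 16.2409/13.97 = 1.1626
symbol 4: (21 − 21.59)²/21.59 = 0.3481/21.59 = 0.0161
symbol 5: (5 − 8.89)²/8.89 = 15.1321/8.89 = 1.7021
symbol 6: (18 − 17.78)²/17.78 = 0.0484/17.78 = 0.0027
symbol 7: (23 − 21.59)²/21.59 = 1.9881/21.59 = 0.0921
symbol 8: (19 − 13.97)²/13.97 = 25.3009/13.97 = 1.8111
Sum = 6.258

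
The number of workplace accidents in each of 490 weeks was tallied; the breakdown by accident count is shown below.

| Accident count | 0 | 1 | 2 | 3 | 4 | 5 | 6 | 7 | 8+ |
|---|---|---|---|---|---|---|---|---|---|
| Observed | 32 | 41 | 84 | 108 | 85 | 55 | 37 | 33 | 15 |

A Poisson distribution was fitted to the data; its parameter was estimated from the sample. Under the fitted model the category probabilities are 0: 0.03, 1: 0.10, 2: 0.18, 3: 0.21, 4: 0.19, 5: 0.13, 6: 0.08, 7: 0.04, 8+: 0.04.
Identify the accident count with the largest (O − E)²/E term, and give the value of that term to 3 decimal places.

Expected counts E_i = n·p_i: 490×0.03 = 14.7, 490×0.10 = 49, 490×0.18 = 88.2, 490×0.21 = 102.9, 490×0.19 = 93.1, 490×0.13 = 63.7, 490×0.08 = 39.2, 490×0.04 = 19.6, 490×0.04 = 19.6.
cat         O        E   (O−E)²/E
0          32     14.7    20.3599
1          41       49     1.3061
2          84     88.2     0.2000
3         108    102.9     0.2528
4          85     93.1     0.7047
5          55     63.7     1.1882
6          37     39.2     0.1235
7          33     19.6     9.1612
8+         15     19.6     1.0796
The largest term is for 0: 20.360.

0, 20.360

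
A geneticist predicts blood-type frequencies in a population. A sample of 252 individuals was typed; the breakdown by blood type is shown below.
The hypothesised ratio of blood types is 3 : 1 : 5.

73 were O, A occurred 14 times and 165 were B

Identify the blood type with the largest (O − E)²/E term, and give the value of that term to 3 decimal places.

Ratio total = 9. Expected counts: 252×3/9 = 84, 252×1/9 = 28, 252×5/9 = 140.
O: (73 − 84)²/84 = 121/84 = 1.4405
A: (14 − 28)²/28 = 196/28 = 7.0000
B: (165 − 140)²/140 = 625/140 = 4.4643
The largest term is for A: 7.000.

A, 7.000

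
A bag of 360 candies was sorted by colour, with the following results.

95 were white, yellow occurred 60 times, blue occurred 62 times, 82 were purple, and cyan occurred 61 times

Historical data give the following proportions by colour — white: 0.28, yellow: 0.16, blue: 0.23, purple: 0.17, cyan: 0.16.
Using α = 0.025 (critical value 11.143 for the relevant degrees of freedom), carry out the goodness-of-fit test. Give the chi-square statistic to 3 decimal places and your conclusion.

12.929; reject

Expected counts E_i = n·p_i: 360×0.28 = 100.8, 360×0.16 = 57.6, 360×0.23 = 82.8, 360×0.17 = 61.2, 360×0.16 = 57.6.
cat         O        E   (O−E)²/E
white      95    100.8     0.3337
yellow     60     57.6     0.1000
blue       62     82.8     5.2251
purple     82     61.2     7.0693
cyan       61     57.6     0.2007
Sum = 12.929
df = 4. Since 12.929 > 11.143, we reject H₀.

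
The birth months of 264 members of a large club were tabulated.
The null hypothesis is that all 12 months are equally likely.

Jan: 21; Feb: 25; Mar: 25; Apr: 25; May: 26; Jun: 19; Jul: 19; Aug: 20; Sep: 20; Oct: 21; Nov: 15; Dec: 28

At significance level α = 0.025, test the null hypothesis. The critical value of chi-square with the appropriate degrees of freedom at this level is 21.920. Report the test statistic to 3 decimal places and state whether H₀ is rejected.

Under H₀ each category has probability 1/12, so each expected count is 264/12 = 22.
cat         O        E   (O−E)²/E
Jan        21       22     0.0455
Feb        25       22     0.4091
Mar        25       22     0.4091
Apr        25       22     0.4091
May        26       22     0.7273
Jun        19       22     0.4091
Jul        19       22     0.4091
Aug        20       22     0.1818
Sep        20       22     0.1818
Oct        21       22     0.0455
Nov        15       22     2.2273
Dec        28       22     1.6364
Sum = 7.091
df = 11. Since 7.091 < 21.920, we do not reject H₀.

7.091; do not reject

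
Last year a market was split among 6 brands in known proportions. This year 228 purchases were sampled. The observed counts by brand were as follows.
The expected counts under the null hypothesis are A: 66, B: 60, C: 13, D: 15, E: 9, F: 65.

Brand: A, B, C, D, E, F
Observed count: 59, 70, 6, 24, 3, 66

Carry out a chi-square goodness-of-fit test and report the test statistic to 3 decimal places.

cat         O        E   (O−E)²/E
A          59       66     0.7424
B          70       60     1.6667
C           6       13     3.7692
D          24       15     5.4000
E           3        9     4.0000
F          66       65     0.0154
Sum = 15.594

15.594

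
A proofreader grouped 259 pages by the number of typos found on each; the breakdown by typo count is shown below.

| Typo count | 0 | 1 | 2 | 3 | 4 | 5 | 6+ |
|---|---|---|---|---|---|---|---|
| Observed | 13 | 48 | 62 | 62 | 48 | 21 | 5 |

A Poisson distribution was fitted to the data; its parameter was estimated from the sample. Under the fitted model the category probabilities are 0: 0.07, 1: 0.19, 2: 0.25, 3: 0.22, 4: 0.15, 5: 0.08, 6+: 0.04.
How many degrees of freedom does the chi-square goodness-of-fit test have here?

5

There are k = 7 categories and 1 parameter estimated from the data, so df = 7 − 1 − 1 = 5.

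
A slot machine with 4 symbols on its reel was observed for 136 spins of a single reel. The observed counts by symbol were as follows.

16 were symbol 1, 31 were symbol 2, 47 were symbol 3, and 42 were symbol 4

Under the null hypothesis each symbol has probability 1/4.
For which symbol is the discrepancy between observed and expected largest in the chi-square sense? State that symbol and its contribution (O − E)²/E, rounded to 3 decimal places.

symbol 1, 9.529

Under H₀ each category has probability 1/4, so each expected count is 136/4 = 34.
symbol 1: (16 − 34)²/34 = 324/34 = 9.5294
symbol 2: (31 − 34)²/34 = 9/34 = 0.2647
symbol 3: (47 − 34)²/34 = 169/34 = 4.9706
symbol 4: (42 − 34)²/34 = 64/34 = 1.8824
The largest term is for symbol 1: 9.529.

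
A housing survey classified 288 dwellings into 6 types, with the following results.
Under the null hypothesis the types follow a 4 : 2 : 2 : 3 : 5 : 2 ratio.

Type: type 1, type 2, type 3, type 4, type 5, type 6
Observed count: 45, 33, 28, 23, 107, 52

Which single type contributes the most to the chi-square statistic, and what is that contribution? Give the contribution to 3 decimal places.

Ratio total = 18. Expected counts: 288×4/18 = 64, 288×2/18 = 32, 288×2/18 = 32, 288×3/18 = 48, 288×5/18 = 80, 288×2/18 = 32.
cat         O        E   (O−E)²/E
type 1     45       64     5.6406
type 2     33       32     0.0313
type 3     28       32     0.5000
type 4     23       48    13.0208
type 5    107       80     9.1125
type 6     52       32    12.5000
The largest term is for type 4: 13.021.

type 4, 13.021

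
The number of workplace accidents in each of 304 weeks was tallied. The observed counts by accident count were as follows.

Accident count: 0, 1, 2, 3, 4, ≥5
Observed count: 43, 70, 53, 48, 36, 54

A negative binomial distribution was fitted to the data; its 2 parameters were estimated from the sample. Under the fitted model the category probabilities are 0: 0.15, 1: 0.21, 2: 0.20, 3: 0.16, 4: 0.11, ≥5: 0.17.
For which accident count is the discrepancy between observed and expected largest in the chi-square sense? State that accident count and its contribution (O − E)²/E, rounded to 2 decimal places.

2, 1.00

Expected counts E_i = n·p_i: 304×0.15 = 45.6, 304×0.21 = 63.84, 304×0.20 = 60.8, 304×0.16 = 48.64, 304×0.11 = 33.44, 304×0.17 = 51.68.
χ² = (43−45.6)²/45.6 + (70−63.84)²/63.84 + (53−60.8)²/60.8 + (48−48.64)²/48.64 + (36−33.44)²/33.44 + (54−51.68)²/51.68
   = 0.148 + 0.594 + 1.001 + 0.008 + 0.196 + 0.104
The largest term is for 2: 1.00.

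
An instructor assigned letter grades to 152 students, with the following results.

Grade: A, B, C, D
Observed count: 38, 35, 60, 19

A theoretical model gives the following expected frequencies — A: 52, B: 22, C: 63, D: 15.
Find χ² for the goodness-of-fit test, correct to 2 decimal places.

12.66

A: (38 − 52)²/52 = 196/52 = 3.769
B: (35 − 22)²/22 = 169/22 = 7.682
C: (60 − 63)²/63 = 9/63 = 0.143
D: (19 − 15)²/15 = 16/15 = 1.067
Sum = 12.66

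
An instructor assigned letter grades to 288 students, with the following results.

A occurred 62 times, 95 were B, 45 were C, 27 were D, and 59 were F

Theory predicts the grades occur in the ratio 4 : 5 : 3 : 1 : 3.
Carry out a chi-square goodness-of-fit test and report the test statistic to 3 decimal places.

8.130

Ratio total = 16. Expected counts: 288×4/16 = 72, 288×5/16 = 90, 288×3/16 = 54, 288×1/16 = 18, 288×3/16 = 54.
cat         O        E   (O−E)²/E
A          62       72     1.3889
B          95       90     0.2778
C          45       54     1.5000
D          27       18     4.5000
F          59       54     0.4630
Sum = 8.130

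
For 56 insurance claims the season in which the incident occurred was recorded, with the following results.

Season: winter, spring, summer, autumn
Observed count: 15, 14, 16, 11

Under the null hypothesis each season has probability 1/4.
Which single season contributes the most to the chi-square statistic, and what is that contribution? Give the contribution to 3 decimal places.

Under H₀ each category has probability 1/4, so each expected count is 56/4 = 14.
cat         O        E   (O−E)²/E
winter     15       14     0.0714
spring     14       14     0.0000
summer     16       14     0.2857
autumn     11       14     0.6429
The largest term is for autumn: 0.643.

autumn, 0.643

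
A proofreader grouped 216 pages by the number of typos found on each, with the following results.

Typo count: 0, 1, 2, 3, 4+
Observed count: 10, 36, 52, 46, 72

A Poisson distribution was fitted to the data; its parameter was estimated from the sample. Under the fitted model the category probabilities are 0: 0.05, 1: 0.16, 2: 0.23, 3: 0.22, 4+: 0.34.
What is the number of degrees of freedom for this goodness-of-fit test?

There are k = 5 categories and 1 parameter estimated from the data, so df = 5 − 1 − 1 = 3.

3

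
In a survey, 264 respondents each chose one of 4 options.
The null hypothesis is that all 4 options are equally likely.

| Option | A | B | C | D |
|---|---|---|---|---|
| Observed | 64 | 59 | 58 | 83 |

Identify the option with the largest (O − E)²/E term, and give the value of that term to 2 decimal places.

D, 4.38

Under H₀ each category has probability 1/4, so each expected count is 264/4 = 66.
χ² = (64−66)²/66 + (59−66)²/66 + (58−66)²/66 + (83−66)²/66
   = 0.061 + 0.742 + 0.970 + 4.379
The largest term is for D: 4.38.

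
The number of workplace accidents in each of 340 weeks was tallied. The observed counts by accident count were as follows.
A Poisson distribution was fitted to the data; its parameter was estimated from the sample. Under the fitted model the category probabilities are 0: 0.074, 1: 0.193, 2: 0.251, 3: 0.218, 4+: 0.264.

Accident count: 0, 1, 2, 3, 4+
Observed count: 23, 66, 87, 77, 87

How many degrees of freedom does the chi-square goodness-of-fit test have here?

3

There are k = 5 categories and 1 parameter estimated from the data, so df = 5 − 1 − 1 = 3.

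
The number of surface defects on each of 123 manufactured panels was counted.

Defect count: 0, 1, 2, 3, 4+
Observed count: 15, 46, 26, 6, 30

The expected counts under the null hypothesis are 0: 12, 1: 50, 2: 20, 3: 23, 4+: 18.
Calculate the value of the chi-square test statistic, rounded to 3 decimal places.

cat         O        E   (O−E)²/E
0          15       12     0.7500
1          46       50     0.3200
2          26       20     1.8000
3           6       23    12.5652
4+         30       18     8.0000
Sum = 23.435

23.435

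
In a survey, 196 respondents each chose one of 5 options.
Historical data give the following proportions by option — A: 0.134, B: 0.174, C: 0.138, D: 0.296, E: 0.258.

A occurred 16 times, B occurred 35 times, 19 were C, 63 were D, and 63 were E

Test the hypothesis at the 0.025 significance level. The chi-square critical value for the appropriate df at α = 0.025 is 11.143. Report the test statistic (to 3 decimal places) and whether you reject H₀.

9.914; do not reject

Expected counts E_i = n·p_i: 196×0.134 = 26.264, 196×0.174 = 34.104, 196×0.138 = 27.048, 196×0.296 = 58.016, 196×0.258 = 50.568.
χ² = (16−26.264)²/26.264 + (35−34.104)²/34.104 + (19−27.048)²/27.048 + (63−58.016)²/58.016 + (63−50.568)²/50.568
   = 4.0112 + 0.0235 + 2.3946 + 0.4282 + 3.0564
Sum = 9.914
df = 4. Since 9.914 < 11.143, we do not reject H₀.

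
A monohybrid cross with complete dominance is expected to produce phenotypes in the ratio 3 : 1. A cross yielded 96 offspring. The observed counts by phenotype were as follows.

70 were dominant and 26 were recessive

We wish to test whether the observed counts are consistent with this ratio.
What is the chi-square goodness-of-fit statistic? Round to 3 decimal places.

Ratio total = 4. Expected counts: 96×3/4 = 72, 96×1/4 = 24.
dominant: (70 − 72)²/72 = 4/72 = 0.0556
recessive: (26 − 24)²/24 = 4/24 = 0.1667
Sum = 0.222

0.222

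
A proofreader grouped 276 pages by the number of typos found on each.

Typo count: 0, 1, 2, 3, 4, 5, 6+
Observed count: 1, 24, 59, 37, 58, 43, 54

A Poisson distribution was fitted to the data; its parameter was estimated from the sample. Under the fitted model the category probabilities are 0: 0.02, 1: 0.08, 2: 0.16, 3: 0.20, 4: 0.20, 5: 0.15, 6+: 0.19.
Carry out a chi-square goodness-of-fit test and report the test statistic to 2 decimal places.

15.11

Expected counts E_i = n·p_i: 276×0.02 = 5.52, 276×0.08 = 22.08, 276×0.16 = 44.16, 276×0.20 = 55.2, 276×0.20 = 55.2, 276×0.15 = 41.4, 276×0.19 = 52.44.
cat         O        E   (O−E)²/E
0           1     5.52      3.701
1          24    22.08      0.167
2          59    44.16      4.987
3          37     55.2      6.001
4          58     55.2      0.142
5          43     41.4      0.062
6+         54    52.44      0.046
Sum = 15.11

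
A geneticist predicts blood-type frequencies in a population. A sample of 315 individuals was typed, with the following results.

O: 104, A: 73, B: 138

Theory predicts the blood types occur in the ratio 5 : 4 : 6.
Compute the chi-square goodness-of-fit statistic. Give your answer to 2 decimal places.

2.59

Ratio total = 15. Expected counts: 315×5/15 = 105, 315×4/15 = 84, 315×6/15 = 126.
χ² = (104−105)²/105 + (73−84)²/84 + (138−126)²/126
   = 0.010 + 1.440 + 1.143
Sum = 2.59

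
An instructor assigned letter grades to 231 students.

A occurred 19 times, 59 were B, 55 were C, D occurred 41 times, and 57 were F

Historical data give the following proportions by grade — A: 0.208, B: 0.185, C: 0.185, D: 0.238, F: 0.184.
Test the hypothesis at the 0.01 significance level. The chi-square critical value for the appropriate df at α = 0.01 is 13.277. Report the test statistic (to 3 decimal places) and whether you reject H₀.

Expected counts E_i = n·p_i: 231×0.208 = 48.048, 231×0.185 = 42.735, 231×0.185 = 42.735, 231×0.238 = 54.978, 231×0.184 = 42.504.
cat         O        E   (O−E)²/E
A          19   48.048    17.5613
B          59   42.735     6.1905
C          55   42.735     3.5201
D          41   54.978     3.5539
F          57   42.504     4.9439
Sum = 35.770
df = 4. Since 35.770 > 13.277, we reject H₀.

35.770; reject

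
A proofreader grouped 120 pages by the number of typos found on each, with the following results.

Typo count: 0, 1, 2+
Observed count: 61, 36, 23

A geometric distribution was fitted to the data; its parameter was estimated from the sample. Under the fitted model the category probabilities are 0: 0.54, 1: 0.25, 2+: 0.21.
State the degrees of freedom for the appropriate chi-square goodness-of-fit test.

There are k = 3 categories and 1 parameter estimated from the data, so df = 3 − 1 − 1 = 1.

1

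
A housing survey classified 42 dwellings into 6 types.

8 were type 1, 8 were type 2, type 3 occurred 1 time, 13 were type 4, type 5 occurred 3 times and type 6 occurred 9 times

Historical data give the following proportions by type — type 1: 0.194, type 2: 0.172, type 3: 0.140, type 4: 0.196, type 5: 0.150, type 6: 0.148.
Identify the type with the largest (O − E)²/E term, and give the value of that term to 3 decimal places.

type 3, 4.050

Expected counts E_i = n·p_i: 42×0.194 = 8.148, 42×0.172 = 7.224, 42×0.140 = 5.88, 42×0.196 = 8.232, 42×0.150 = 6.3, 42×0.148 = 6.216.
χ² = (8−8.148)²/8.148 + (8−7.224)²/7.224 + (1−5.88)²/5.88 + (13−8.232)²/8.232 + (3−6.3)²/6.3 + (9−6.216)²/6.216
   = 0.0027 + 0.0834 + 4.0501 + 2.7616 + 1.7286 + 1.2469
The largest term is for type 3: 4.050.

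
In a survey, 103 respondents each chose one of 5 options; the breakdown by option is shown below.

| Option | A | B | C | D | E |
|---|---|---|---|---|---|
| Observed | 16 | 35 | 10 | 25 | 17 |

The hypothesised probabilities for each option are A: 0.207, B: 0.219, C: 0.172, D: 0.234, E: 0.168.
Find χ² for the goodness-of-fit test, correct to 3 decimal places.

Expected counts E_i = n·p_i: 103×0.207 = 21.321, 103×0.219 = 22.557, 103×0.172 = 17.716, 103×0.234 = 24.102, 103×0.168 = 17.304.
A: (16 − 21.321)²/21.321 = 28.313041/21.321 = 1.3279
B: (35 − 22.557)²/22.557 = 154.828249/22.557 = 6.8639
C: (10 − 17.716)²/17.716 = 59.536656/17.716 = 3.3606
D: (25 − 24.102)²/24.102 = 0.806404/24.102 = 0.0335
E: (17 − 17.304)²/17.304 = 0.092416/17.304 = 0.0053
Sum = 11.591

11.591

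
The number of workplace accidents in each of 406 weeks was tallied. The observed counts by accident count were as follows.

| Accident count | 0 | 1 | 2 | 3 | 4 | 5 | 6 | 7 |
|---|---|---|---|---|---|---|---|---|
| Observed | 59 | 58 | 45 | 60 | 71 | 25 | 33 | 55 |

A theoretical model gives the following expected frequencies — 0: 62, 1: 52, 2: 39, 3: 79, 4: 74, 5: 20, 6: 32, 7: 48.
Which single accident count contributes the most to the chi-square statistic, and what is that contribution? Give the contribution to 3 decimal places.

cat         O        E   (O−E)²/E
0          59       62     0.1452
1          58       52     0.6923
2          45       39     0.9231
3          60       79     4.5696
4          71       74     0.1216
5          25       20     1.2500
6          33       32     0.0313
7          55       48     1.0208
The largest term is for 3: 4.570.

3, 4.570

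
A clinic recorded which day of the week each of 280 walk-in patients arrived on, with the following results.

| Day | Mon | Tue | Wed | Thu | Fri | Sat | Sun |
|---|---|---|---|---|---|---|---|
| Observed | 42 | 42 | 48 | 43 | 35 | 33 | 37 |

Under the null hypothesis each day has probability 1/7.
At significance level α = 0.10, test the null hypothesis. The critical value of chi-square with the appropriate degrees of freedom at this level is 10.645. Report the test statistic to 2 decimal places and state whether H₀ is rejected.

Under H₀ each category has probability 1/7, so each expected count is 280/7 = 40.
Mon: (42 − 40)²/40 = 4/40 = 0.100
Tue: (42 − 40)²/40 = 4/40 = 0.100
Wed: (48 − 40)²/40 = 64/40 = 1.600
Thu: (43 − 40)²/40 = 9/40 = 0.225
Fri: (35 − 40)²/40 = 25/40 = 0.625
Sat: (33 − 40)²/40 = 49/40 = 1.225
Sun: (37 − 40)²/40 = 9/40 = 0.225
Sum = 4.10
df = 6. Since 4.10 < 10.645, we do not reject H₀.

4.10; do not reject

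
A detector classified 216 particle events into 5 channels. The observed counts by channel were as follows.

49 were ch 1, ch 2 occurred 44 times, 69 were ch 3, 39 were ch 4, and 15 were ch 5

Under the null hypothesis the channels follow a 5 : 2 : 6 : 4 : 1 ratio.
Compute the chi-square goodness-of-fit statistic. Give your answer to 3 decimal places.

Ratio total = 18. Expected counts: 216×5/18 = 60, 216×2/18 = 24, 216×6/18 = 72, 216×4/18 = 48, 216×1/18 = 12.
cat         O        E   (O−E)²/E
ch 1       49       60     2.0167
ch 2       44       24    16.6667
ch 3       69       72     0.1250
ch 4       39       48     1.6875
ch 5       15       12     0.7500
Sum = 21.246

21.246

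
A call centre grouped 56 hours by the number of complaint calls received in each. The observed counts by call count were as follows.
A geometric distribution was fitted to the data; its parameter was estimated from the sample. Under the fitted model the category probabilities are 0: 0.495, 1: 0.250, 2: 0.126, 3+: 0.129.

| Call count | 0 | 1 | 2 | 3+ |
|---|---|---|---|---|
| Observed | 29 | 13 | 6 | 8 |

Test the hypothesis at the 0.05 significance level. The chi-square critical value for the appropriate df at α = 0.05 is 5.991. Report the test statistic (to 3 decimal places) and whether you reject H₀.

0.372; do not reject

Expected counts E_i = n·p_i: 56×0.495 = 27.72, 56×0.250 = 14, 56×0.126 = 7.056, 56×0.129 = 7.224.
0: (29 − 27.72)²/27.72 = 1.6384/27.72 = 0.0591
1: (13 − 14)²/14 = 1/14 = 0.0714
2: (6 − 7.056)²/7.056 = 1.115136/7.056 = 0.1580
3+: (8 − 7.224)²/7.224 = 0.602176/7.224 = 0.0834
Sum = 0.372
df = 2. Since 0.372 < 5.991, we do not reject H₀.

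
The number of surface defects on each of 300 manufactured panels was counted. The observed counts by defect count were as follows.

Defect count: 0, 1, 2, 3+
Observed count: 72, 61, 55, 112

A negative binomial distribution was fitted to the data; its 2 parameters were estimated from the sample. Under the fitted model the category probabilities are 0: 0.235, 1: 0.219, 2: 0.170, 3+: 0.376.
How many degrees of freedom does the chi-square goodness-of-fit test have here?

1

There are k = 4 categories and 2 parameters estimated from the data, so df = 4 − 1 − 2 = 1.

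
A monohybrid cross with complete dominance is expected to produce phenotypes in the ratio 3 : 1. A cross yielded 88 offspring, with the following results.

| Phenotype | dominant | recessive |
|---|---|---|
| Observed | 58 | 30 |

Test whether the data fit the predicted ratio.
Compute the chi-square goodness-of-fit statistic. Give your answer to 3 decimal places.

Ratio total = 4. Expected counts: 88×3/4 = 66, 88×1/4 = 22.
dominant: (58 − 66)²/66 = 64/66 = 0.9697
recessive: (30 − 22)²/22 = 64/22 = 2.9091
Sum = 3.879

3.879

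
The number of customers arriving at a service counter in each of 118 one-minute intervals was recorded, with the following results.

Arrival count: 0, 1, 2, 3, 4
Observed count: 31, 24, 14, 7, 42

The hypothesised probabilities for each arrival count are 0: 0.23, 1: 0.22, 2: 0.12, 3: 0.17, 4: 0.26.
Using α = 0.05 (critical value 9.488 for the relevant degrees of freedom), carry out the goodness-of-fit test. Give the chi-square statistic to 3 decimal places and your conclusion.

13.378; reject

Expected counts E_i = n·p_i: 118×0.23 = 27.14, 118×0.22 = 25.96, 118×0.12 = 14.16, 118×0.17 = 20.06, 118×0.26 = 30.68.
cat         O        E   (O−E)²/E
0          31    27.14     0.5490
1          24    25.96     0.1480
2          14    14.16     0.0018
3           7    20.06     8.5027
4          42    30.68     4.1767
Sum = 13.378
df = 4. Since 13.378 > 9.488, we reject H₀.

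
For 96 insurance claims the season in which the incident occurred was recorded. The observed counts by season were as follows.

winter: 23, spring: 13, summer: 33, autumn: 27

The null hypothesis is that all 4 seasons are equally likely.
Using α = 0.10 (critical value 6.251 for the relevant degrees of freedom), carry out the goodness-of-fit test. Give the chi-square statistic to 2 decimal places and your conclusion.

8.83; reject

Under H₀ each category has probability 1/4, so each expected count is 96/4 = 24.
χ² = (23−24)²/24 + (13−24)²/24 + (33−24)²/24 + (27−24)²/24
   = 0.042 + 5.042 + 3.375 + 0.375
Sum = 8.83
df = 3. Since 8.83 > 6.251, we reject H₀.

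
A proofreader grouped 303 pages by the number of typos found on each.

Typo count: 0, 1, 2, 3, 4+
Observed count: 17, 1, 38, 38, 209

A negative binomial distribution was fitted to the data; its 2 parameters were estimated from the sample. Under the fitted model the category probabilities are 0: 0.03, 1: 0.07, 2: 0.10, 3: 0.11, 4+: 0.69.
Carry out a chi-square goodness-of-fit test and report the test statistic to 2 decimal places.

Expected counts E_i = n·p_i: 303×0.03 = 9.09, 303×0.07 = 21.21, 303×0.10 = 30.3, 303×0.11 = 33.33, 303×0.69 = 209.07.
χ² = (17−9.09)²/9.09 + (1−21.21)²/21.21 + (38−30.3)²/30.3 + (38−33.33)²/33.33 + (209−209.07)²/209.07
   = 6.883 + 19.257 + 1.957 + 0.654 + 0.000
Sum = 28.75

28.75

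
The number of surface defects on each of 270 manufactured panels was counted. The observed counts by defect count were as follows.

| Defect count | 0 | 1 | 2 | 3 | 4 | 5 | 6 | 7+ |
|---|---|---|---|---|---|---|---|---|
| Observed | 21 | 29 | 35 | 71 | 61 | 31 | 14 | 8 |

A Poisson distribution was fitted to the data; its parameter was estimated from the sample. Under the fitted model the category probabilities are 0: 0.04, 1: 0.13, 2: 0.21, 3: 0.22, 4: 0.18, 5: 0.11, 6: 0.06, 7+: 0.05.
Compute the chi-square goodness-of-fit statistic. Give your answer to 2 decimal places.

27.02

Expected counts E_i = n·p_i: 270×0.04 = 10.8, 270×0.13 = 35.1, 270×0.21 = 56.7, 270×0.22 = 59.4, 270×0.18 = 48.6, 270×0.11 = 29.7, 270×0.06 = 16.2, 270×0.05 = 13.5.
χ² = (21−10.8)²/10.8 + (29−35.1)²/35.1 + (35−56.7)²/56.7 + (71−59.4)²/59.4 + (61−48.6)²/48.6 + (31−29.7)²/29.7 + (14−16.2)²/16.2 + (8−13.5)²/13.5
   = 9.633 + 1.060 + 8.305 + 2.265 + 3.164 + 0.057 + 0.299 + 2.241
Sum = 27.02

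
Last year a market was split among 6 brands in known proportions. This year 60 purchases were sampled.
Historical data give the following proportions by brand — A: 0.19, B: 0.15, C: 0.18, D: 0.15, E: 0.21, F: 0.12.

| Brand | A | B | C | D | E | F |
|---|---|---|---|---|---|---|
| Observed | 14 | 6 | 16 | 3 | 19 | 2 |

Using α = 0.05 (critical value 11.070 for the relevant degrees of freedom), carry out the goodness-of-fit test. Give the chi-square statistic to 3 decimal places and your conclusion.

15.103; reject

Expected counts E_i = n·p_i: 60×0.19 = 11.4, 60×0.15 = 9, 60×0.18 = 10.8, 60×0.15 = 9, 60×0.21 = 12.6, 60×0.12 = 7.2.
A: (14 − 11.4)²/11.4 = 6.76/11.4 = 0.5930
B: (6 − 9)²/9 = 9/9 = 1.0000
C: (16 − 10.8)²/10.8 = 27.04/10.8 = 2.5037
D: (3 − 9)²/9 = 36/9 = 4.0000
E: (19 − 12.6)²/12.6 = 40.96/12.6 = 3.2508
F: (2 − 7.2)²/7.2 = 27.04/7.2 = 3.7556
Sum = 15.103
df = 5. Since 15.103 > 11.070, we reject H₀.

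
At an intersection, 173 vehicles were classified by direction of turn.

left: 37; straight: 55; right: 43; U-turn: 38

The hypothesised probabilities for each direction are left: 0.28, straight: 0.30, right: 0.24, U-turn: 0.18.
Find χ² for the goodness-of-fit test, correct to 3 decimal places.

Expected counts E_i = n·p_i: 173×0.28 = 48.44, 173×0.30 = 51.9, 173×0.24 = 41.52, 173×0.18 = 31.14.
cat           O        E   (O−E)²/E
left         37    48.44     2.7018
straight     55     51.9     0.1852
right        43    41.52     0.0528
U-turn       38    31.14     1.5112
Sum = 4.451

4.451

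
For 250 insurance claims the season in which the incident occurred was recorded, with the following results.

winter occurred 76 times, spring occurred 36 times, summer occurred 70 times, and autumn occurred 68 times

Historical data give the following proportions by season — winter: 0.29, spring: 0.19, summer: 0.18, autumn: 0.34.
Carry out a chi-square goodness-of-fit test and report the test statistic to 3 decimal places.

20.242

Expected counts E_i = n·p_i: 250×0.29 = 72.5, 250×0.19 = 47.5, 250×0.18 = 45, 250×0.34 = 85.
cat         O        E   (O−E)²/E
winter     76     72.5     0.1690
spring     36     47.5     2.7842
summer     70       45    13.8889
autumn     68       85     3.4000
Sum = 20.242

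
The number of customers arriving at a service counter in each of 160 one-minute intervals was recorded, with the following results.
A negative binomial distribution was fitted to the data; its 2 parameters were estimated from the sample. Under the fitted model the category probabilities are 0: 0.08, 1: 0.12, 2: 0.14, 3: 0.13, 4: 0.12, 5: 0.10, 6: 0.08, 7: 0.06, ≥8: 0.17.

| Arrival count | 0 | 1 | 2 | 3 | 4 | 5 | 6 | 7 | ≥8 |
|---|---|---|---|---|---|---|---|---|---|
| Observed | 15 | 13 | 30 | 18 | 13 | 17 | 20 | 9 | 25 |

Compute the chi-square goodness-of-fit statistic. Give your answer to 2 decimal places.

Expected counts E_i = n·p_i: 160×0.08 = 12.8, 160×0.12 = 19.2, 160×0.14 = 22.4, 160×0.13 = 20.8, 160×0.12 = 19.2, 160×0.10 = 16, 160×0.08 = 12.8, 160×0.06 = 9.6, 160×0.17 = 27.2.
cat         O        E   (O−E)²/E
0          15     12.8      0.378
1          13     19.2      2.002
2          30     22.4      2.579
3          18     20.8      0.377
4          13     19.2      2.002
5          17       16      0.063
6          20     12.8      4.050
7           9      9.6      0.038
≥8         25     27.2      0.178
Sum = 11.67

11.67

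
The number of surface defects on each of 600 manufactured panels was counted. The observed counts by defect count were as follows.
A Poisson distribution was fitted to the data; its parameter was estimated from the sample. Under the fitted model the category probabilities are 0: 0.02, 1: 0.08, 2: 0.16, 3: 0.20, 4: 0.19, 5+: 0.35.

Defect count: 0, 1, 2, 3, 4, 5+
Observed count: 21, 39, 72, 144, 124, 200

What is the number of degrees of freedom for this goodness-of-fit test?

There are k = 6 categories and 1 parameter estimated from the data, so df = 6 − 1 − 1 = 4.

4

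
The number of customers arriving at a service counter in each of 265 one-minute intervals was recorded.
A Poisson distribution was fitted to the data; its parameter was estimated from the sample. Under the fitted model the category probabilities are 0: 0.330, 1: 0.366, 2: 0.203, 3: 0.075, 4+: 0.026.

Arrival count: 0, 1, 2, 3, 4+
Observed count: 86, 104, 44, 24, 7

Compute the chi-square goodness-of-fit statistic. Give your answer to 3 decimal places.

3.172

Expected counts E_i = n·p_i: 265×0.330 = 87.45, 265×0.366 = 96.99, 265×0.203 = 53.795, 265×0.075 = 19.875, 265×0.026 = 6.89.
χ² = (86−87.45)²/87.45 + (104−96.99)²/96.99 + (44−53.795)²/53.795 + (24−19.875)²/19.875 + (7−6.89)²/6.89
   = 0.0240 + 0.5067 + 1.7835 + 0.8561 + 0.0018
Sum = 3.172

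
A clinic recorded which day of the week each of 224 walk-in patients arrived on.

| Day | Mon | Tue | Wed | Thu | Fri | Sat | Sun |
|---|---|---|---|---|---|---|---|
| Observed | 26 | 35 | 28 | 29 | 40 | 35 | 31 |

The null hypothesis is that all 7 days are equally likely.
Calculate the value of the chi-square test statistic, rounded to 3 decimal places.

Under H₀ each category has probability 1/7, so each expected count is 224/7 = 32.
cat         O        E   (O−E)²/E
Mon        26       32     1.1250
Tue        35       32     0.2813
Wed        28       32     0.5000
Thu        29       32     0.2813
Fri        40       32     2.0000
Sat        35       32     0.2813
Sun        31       32     0.0313
Sum = 4.500

4.500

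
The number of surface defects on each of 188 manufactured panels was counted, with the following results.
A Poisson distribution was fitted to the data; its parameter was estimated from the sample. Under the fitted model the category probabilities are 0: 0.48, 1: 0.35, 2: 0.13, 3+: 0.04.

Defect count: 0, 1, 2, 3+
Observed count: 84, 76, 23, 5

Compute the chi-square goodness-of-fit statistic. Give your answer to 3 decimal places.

Expected counts E_i = n·p_i: 188×0.48 = 90.24, 188×0.35 = 65.8, 188×0.13 = 24.44, 188×0.04 = 7.52.
χ² = (84−90.24)²/90.24 + (76−65.8)²/65.8 + (23−24.44)²/24.44 + (5−7.52)²/7.52
   = 0.4315 + 1.5812 + 0.0848 + 0.8445
Sum = 2.942

2.942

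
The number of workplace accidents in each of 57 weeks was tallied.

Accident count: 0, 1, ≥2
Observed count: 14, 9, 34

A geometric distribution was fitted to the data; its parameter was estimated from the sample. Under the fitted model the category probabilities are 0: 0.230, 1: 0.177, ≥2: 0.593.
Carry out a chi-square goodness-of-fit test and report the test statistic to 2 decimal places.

Expected counts E_i = n·p_i: 57×0.230 = 13.11, 57×0.177 = 10.089, 57×0.593 = 33.801.
0: (14 − 13.11)²/13.11 = 0.7921/13.11 = 0.060
1: (9 − 10.089)²/10.089 = 1.185921/10.089 = 0.118
≥2: (34 − 33.801)²/33.801 = 0.039601/33.801 = 0.001
Sum = 0.18

0.18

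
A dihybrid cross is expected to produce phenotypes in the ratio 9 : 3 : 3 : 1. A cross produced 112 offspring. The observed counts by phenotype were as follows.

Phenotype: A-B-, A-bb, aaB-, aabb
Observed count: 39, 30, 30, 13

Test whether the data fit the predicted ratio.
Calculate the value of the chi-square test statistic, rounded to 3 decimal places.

Ratio total = 16. Expected counts: 112×9/16 = 63, 112×3/16 = 21, 112×3/16 = 21, 112×1/16 = 7.
A-B-: (39 − 63)²/63 = 576/63 = 9.1429
A-bb: (30 − 21)²/21 = 81/21 = 3.8571
aaB-: (30 − 21)²/21 = 81/21 = 3.8571
aabb: (13 − 7)²/7 = 36/7 = 5.1429
Sum = 22.000

22.000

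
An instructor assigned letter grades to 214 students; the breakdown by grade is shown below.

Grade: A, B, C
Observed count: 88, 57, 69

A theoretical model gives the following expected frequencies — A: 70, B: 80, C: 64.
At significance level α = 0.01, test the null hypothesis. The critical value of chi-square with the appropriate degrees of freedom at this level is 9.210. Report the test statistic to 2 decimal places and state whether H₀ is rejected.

χ² = (88−70)²/70 + (57−80)²/80 + (69−64)²/64
   = 4.629 + 6.613 + 0.391
Sum = 11.63
df = 2. Since 11.63 > 9.210, we reject H₀.

11.63; reject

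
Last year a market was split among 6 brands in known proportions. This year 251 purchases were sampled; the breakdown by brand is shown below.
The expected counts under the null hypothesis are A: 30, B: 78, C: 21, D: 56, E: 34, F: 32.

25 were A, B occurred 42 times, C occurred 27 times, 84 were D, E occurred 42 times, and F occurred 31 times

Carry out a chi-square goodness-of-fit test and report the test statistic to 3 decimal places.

35.077

χ² = (25−30)²/30 + (42−78)²/78 + (27−21)²/21 + (84−56)²/56 + (42−34)²/34 + (31−32)²/32
   = 0.8333 + 16.6154 + 1.7143 + 14.0000 + 1.8824 + 0.0313
Sum = 35.077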